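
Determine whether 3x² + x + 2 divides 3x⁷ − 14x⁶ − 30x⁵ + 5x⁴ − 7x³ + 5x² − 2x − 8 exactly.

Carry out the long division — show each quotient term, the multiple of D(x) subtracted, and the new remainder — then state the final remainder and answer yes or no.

Step 1: lead(3x⁷ − 14x⁶ − 30x⁵ + 5x⁴ − 7x³ + 5x² − 2x − 8) ÷ lead(D) = 3x⁷ ÷ 3x² = x⁵. Subtract (x⁵)·D = 3x⁷ + x⁶ + 2x⁵. Remainder: −15x⁶ − 32x⁵ + 5x⁴ − 7x³ + 5x² − 2x − 8.
Step 2: lead(−15x⁶ − 32x⁵ + 5x⁴ − 7x³ + 5x² − 2x − 8) ÷ lead(D) = −15x⁶ ÷ 3x² = −5x⁴. Subtract (−5x⁴)·D = −15x⁶ − 5x⁵ − 10x⁴. Remainder: −27x⁵ + 15x⁴ − 7x³ + 5x² − 2x − 8.
Step 3: lead(−27x⁵ + 15x⁴ − 7x³ + 5x² − 2x − 8) ÷ lead(D) = −27x⁵ ÷ 3x² = −9x³. Subtract (−9x³)·D = −27x⁵ − 9x⁴ − 18x³. Remainder: 24x⁴ + 11x³ + 5x² − 2x − 8.
Step 4: lead(24x⁴ + 11x³ + 5x² − 2x − 8) ÷ lead(D) = 24x⁴ ÷ 3x² = 8x². Subtract (8x²)·D = 24x⁴ + 8x³ + 16x². Remainder: 3x³ − 11x² − 2x − 8.
Step 5: lead(3x³ − 11x² − 2x − 8) ÷ lead(D) = 3x³ ÷ 3x² = x. Subtract (x)·D = 3x³ + x² + 2x. Remainder: −12x² − 4x − 8.
Step 6: lead(−12x² − 4x − 8) ÷ lead(D) = −12x² ÷ 3x² = −4. Subtract (−4)·D = −12x² − 4x − 8. Remainder: 0.

R(x) = 0, so D(x) is a factor of P(x). yes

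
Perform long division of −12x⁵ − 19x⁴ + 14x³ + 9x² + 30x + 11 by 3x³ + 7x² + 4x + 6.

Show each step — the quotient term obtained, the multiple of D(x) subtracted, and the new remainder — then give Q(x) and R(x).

Q(x) = −4x² + 3x + 3; R(x) = −7

Step 1: lead(−12x⁵ − 19x⁴ + 14x³ + 9x² + 30x + 11) ÷ lead(D) = −12x⁵ ÷ 3x³ = −4x². Subtract (−4x²)·D = −12x⁵ − 28x⁴ − 16x³ − 24x². Remainder: 9x⁴ + 30x³ + 33x² + 30x + 11.
Step 2: lead(9x⁴ + 30x³ + 33x² + 30x + 11) ÷ lead(D) = 9x⁴ ÷ 3x³ = 3x. Subtract (3x)·D = 9x⁴ + 21x³ + 12x² + 18x. Remainder: 9x³ + 21x² + 12x + 11.
Step 3: lead(9x³ + 21x² + 12x + 11) ÷ lead(D) = 9x³ ÷ 3x³ = 3. Subtract (3)·D = 9x³ + 21x² + 12x + 18. Remainder: −7.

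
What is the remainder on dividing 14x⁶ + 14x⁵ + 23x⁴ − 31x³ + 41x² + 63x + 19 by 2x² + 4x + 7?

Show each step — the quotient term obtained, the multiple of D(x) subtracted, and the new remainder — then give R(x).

Step 1: lead(14x⁶ + 14x⁵ + 23x⁴ − 31x³ + 41x² + 63x + 19) ÷ lead(D) = 14x⁶ ÷ 2x² = 7x⁴. Subtract (7x⁴)·D = 14x⁶ + 28x⁵ + 49x⁴. Remainder: −14x⁵ − 26x⁴ − 31x³ + 41x² + 63x + 19.
Step 2: lead(−14x⁵ − 26x⁴ − 31x³ + 41x² + 63x + 19) ÷ lead(D) = −14x⁵ ÷ 2x² = −7x³. Subtract (−7x³)·D = −14x⁵ − 28x⁴ − 49x³. Remainder: 2x⁴ + 18x³ + 41x² + 63x + 19.
Step 3: lead(2x⁴ + 18x³ + 41x² + 63x + 19) ÷ lead(D) = 2x⁴ ÷ 2x² = x². Subtract (x²)·D = 2x⁴ + 4x³ + 7x². Remainder: 14x³ + 34x² + 63x + 19.
Step 4: lead(14x³ + 34x² + 63x + 19) ÷ lead(D) = 14x³ ÷ 2x² = 7x. Subtract (7x)·D = 14x³ + 28x² + 49x. Remainder: 6x² + 14x + 19.
Step 5: lead(6x² + 14x + 19) ÷ lead(D) = 6x² ÷ 2x² = 3. Subtract (3)·D = 6x² + 12x + 21. Remainder: 2x − 2.

R(x) = 2x − 2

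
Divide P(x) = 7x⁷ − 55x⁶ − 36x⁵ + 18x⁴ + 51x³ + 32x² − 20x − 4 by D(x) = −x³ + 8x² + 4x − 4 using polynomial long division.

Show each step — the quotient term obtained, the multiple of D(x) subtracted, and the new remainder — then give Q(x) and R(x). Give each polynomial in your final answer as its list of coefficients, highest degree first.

Step 1: lead(7x⁷ − 55x⁶ − 36x⁵ + 18x⁴ + 51x³ + 32x² − 20x − 4) ÷ lead(D) = 7x⁷ ÷ −x³ = −7x⁴. Subtract (−7x⁴)·D = 7x⁷ − 56x⁶ − 28x⁵ + 28x⁴. Remainder: x⁶ − 8x⁵ − 10x⁴ + 51x³ + 32x² − 20x − 4.
Step 2: lead(x⁶ − 8x⁵ − 10x⁴ + 51x³ + 32x² − 20x − 4) ÷ lead(D) = x⁶ ÷ −x³ = −x³. Subtract (−x³)·D = x⁶ − 8x⁵ − 4x⁴ + 4x³. Remainder: −6x⁴ + 47x³ + 32x² − 20x − 4.
Step 3: lead(−6x⁴ + 47x³ + 32x² − 20x − 4) ÷ lead(D) = −6x⁴ ÷ −x³ = 6x. Subtract (6x)·D = −6x⁴ + 48x³ + 24x² − 24x. Remainder: −x³ + 8x² + 4x − 4.
Step 4: lead(−x³ + 8x² + 4x − 4) ÷ lead(D) = −x³ ÷ −x³ = 1. Subtract (1)·D = −x³ + 8x² + 4x − 4. Remainder: 0.

Q = [-7, -1, 0, 6, 1]; R = [0]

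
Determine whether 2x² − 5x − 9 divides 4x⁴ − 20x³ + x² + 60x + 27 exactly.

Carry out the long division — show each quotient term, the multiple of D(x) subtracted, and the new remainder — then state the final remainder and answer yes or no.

R(x) = 0, so D(x) is a factor of P(x). yes

Step 1: lead(4x⁴ − 20x³ + x² + 60x + 27) ÷ lead(D) = 4x⁴ ÷ 2x² = 2x². Subtract (2x²)·D = 4x⁴ − 10x³ − 18x². Remainder: −10x³ + 19x² + 60x + 27.
Step 2: lead(−10x³ + 19x² + 60x + 27) ÷ lead(D) = −10x³ ÷ 2x² = −5x. Subtract (−5x)·D = −10x³ + 25x² + 45x. Remainder: −6x² + 15x + 27.
Step 3: lead(−6x² + 15x + 27) ÷ lead(D) = −6x² ÷ 2x² = −3. Subtract (−3)·D = −6x² + 15x + 27. Remainder: 0.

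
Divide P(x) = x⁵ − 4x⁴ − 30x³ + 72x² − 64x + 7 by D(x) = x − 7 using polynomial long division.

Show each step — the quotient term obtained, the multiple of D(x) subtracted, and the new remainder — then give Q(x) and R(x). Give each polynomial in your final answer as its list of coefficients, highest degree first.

Step 1: lead(x⁵ − 4x⁴ − 30x³ + 72x² − 64x + 7) ÷ lead(D) = x⁵ ÷ x = x⁴. Subtract (x⁴)·D = x⁵ − 7x⁴. Remainder: 3x⁴ − 30x³ + 72x² − 64x + 7.
Step 2: lead(3x⁴ − 30x³ + 72x² − 64x + 7) ÷ lead(D) = 3x⁴ ÷ x = 3x³. Subtract (3x³)·D = 3x⁴ − 21x³. Remainder: −9x³ + 72x² − 64x + 7.
Step 3: lead(−9x³ + 72x² − 64x + 7) ÷ lead(D) = −9x³ ÷ x = −9x². Subtract (−9x²)·D = −9x³ + 63x². Remainder: 9x² − 64x + 7.
Step 4: lead(9x² − 64x + 7) ÷ lead(D) = 9x² ÷ x = 9x. Subtract (9x)·D = 9x² − 63x. Remainder: −x + 7.
Step 5: lead(−x + 7) ÷ lead(D) = −x ÷ x = −1. Subtract (−1)·D = −x + 7. Remainder: 0.

Q = [1, 3, -9, 9, -1]; R = [0]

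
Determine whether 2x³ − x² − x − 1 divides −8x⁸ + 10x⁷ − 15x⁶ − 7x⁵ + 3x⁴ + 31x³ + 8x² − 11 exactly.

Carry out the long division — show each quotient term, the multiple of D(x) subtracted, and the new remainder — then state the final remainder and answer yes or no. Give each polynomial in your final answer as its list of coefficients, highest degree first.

Step 1: lead(−8x⁸ + 10x⁷ − 15x⁶ − 7x⁵ + 3x⁴ + 31x³ + 8x² − 11) ÷ lead(D) = −8x⁸ ÷ 2x³ = −4x⁵. Subtract (−4x⁵)·D = −8x⁸ + 4x⁷ + 4x⁶ + 4x⁵. Remainder: 6x⁷ − 19x⁶ − 11x⁵ + 3x⁴ + 31x³ + 8x² − 11.
Step 2: lead(6x⁷ − 19x⁶ − 11x⁵ + 3x⁴ + 31x³ + 8x² − 11) ÷ lead(D) = 6x⁷ ÷ 2x³ = 3x⁴. Subtract (3x⁴)·D = 6x⁷ − 3x⁶ − 3x⁵ − 3x⁴. Remainder: −16x⁶ − 8x⁵ + 6x⁴ + 31x³ + 8x² − 11.
Step 3: lead(−16x⁶ − 8x⁵ + 6x⁴ + 31x³ + 8x² − 11) ÷ lead(D) = −16x⁶ ÷ 2x³ = −8x³. Subtract (−8x³)·D = −16x⁶ + 8x⁵ + 8x⁴ + 8x³. Remainder: −16x⁵ − 2x⁴ + 23x³ + 8x² − 11.
Step 4: lead(−16x⁵ − 2x⁴ + 23x³ + 8x² − 11) ÷ lead(D) = −16x⁵ ÷ 2x³ = −8x². Subtract (−8x²)·D = −16x⁵ + 8x⁴ + 8x³ + 8x². Remainder: −10x⁴ + 15x³ − 11.
Step 5: lead(−10x⁴ + 15x³ − 11) ÷ lead(D) = −10x⁴ ÷ 2x³ = −5x. Subtract (−5x)·D = −10x⁴ + 5x³ + 5x² + 5x. Remainder: 10x³ − 5x² − 5x − 11.
Step 6: lead(10x³ − 5x² − 5x − 11) ÷ lead(D) = 10x³ ÷ 2x³ = 5. Subtract (5)·D = 10x³ − 5x² − 5x − 5. Remainder: −6.

R = [-6], so D(x) is not a factor of P(x). no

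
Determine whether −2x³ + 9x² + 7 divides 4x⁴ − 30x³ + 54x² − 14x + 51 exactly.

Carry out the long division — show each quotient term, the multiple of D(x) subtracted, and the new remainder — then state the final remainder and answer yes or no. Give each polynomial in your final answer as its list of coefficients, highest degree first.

Step 1: lead(4x⁴ − 30x³ + 54x² − 14x + 51) ÷ lead(D) = 4x⁴ ÷ −2x³ = −2x. Subtract (−2x)·D = 4x⁴ − 18x³ − 14x. Remainder: −12x³ + 54x² + 51.
Step 2: lead(−12x³ + 54x² + 51) ÷ lead(D) = −12x³ ÷ −2x³ = 6. Subtract (6)·D = −12x³ + 54x² + 42. Remainder: 9.

R = [9], so D(x) is not a factor of P(x). no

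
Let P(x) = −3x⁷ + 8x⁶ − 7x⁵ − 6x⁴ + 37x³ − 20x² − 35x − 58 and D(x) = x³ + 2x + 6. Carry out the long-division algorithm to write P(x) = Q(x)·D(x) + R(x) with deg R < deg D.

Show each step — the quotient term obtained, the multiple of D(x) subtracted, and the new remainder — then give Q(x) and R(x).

Step 1: lead(−3x⁷ + 8x⁶ − 7x⁵ − 6x⁴ + 37x³ − 20x² − 35x − 58) ÷ lead(D) = −3x⁷ ÷ x³ = −3x⁴. Subtract (−3x⁴)·D = −3x⁷ − 6x⁵ − 18x⁴. Remainder: 8x⁶ − x⁵ + 12x⁴ + 37x³ − 20x² − 35x − 58.
Step 2: lead(8x⁶ − x⁵ + 12x⁴ + 37x³ − 20x² − 35x − 58) ÷ lead(D) = 8x⁶ ÷ x³ = 8x³. Subtract (8x³)·D = 8x⁶ + 16x⁴ + 48x³. Remainder: −x⁵ − 4x⁴ − 11x³ − 20x² − 35x − 58.
Step 3: lead(−x⁵ − 4x⁴ − 11x³ − 20x² − 35x − 58) ÷ lead(D) = −x⁵ ÷ x³ = −x². Subtract (−x²)·D = −x⁵ − 2x³ − 6x². Remainder: −4x⁴ − 9x³ − 14x² − 35x − 58.
Step 4: lead(−4x⁴ − 9x³ − 14x² − 35x − 58) ÷ lead(D) = −4x⁴ ÷ x³ = −4x. Subtract (−4x)·D = −4x⁴ − 8x² − 24x. Remainder: −9x³ − 6x² − 11x − 58.
Step 5: lead(−9x³ − 6x² − 11x − 58) ÷ lead(D) = −9x³ ÷ x³ = −9. Subtract (−9)·D = −9x³ − 18x − 54. Remainder: −6x² + 7x − 4.

Q(x) = −3x⁴ + 8x³ − x² − 4x − 9; R(x) = −6x² + 7x − 4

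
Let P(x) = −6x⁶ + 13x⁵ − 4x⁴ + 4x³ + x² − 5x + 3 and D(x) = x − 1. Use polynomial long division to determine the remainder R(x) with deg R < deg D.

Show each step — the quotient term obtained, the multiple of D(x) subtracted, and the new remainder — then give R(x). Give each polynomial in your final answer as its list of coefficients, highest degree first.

Step 1: lead(−6x⁶ + 13x⁵ − 4x⁴ + 4x³ + x² − 5x + 3) ÷ lead(D) = −6x⁶ ÷ x = −6x⁵. Subtract (−6x⁵)·D = −6x⁶ + 6x⁵. Remainder: 7x⁵ − 4x⁴ + 4x³ + x² − 5x + 3.
Step 2: lead(7x⁵ − 4x⁴ + 4x³ + x² − 5x + 3) ÷ lead(D) = 7x⁵ ÷ x = 7x⁴. Subtract (7x⁴)·D = 7x⁵ − 7x⁴. Remainder: 3x⁴ + 4x³ + x² − 5x + 3.
Step 3: lead(3x⁴ + 4x³ + x² − 5x + 3) ÷ lead(D) = 3x⁴ ÷ x = 3x³. Subtract (3x³)·D = 3x⁴ − 3x³. Remainder: 7x³ + x² − 5x + 3.
Step 4: lead(7x³ + x² − 5x + 3) ÷ lead(D) = 7x³ ÷ x = 7x². Subtract (7x²)·D = 7x³ − 7x². Remainder: 8x² − 5x + 3.
Step 5: lead(8x² − 5x + 3) ÷ lead(D) = 8x² ÷ x = 8x. Subtract (8x)·D = 8x² − 8x. Remainder: 3x + 3.
Step 6: lead(3x + 3) ÷ lead(D) = 3x ÷ x = 3. Subtract (3)·D = 3x − 3. Remainder: 6.

R = [6]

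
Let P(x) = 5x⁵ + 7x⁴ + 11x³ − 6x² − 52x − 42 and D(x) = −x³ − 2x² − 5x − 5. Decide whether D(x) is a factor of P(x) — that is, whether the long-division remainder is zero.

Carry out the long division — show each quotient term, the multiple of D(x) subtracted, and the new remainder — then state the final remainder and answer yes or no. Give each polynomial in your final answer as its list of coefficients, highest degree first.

Step 1: lead(5x⁵ + 7x⁴ + 11x³ − 6x² − 52x − 42) ÷ lead(D) = 5x⁵ ÷ −x³ = −5x². Subtract (−5x²)·D = 5x⁵ + 10x⁴ + 25x³ + 25x². Remainder: −3x⁴ − 14x³ − 31x² − 52x − 42.
Step 2: lead(−3x⁴ − 14x³ − 31x² − 52x − 42) ÷ lead(D) = −3x⁴ ÷ −x³ = 3x. Subtract (3x)·D = −3x⁴ − 6x³ − 15x² − 15x. Remainder: −8x³ − 16x² − 37x − 42.
Step 3: lead(−8x³ − 16x² − 37x − 42) ÷ lead(D) = −8x³ ÷ −x³ = 8. Subtract (8)·D = −8x³ − 16x² − 40x − 40. Remainder: 3x − 2.

R = [3, -2], so D(x) is not a factor of P(x). no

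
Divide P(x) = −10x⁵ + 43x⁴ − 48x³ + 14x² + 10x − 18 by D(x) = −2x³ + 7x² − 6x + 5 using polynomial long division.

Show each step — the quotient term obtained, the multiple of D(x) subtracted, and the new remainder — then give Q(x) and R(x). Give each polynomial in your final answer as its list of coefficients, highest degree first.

Q = [5, -4, -5]; R = [7]

Step 1: lead(−10x⁵ + 43x⁴ − 48x³ + 14x² + 10x − 18) ÷ lead(D) = −10x⁵ ÷ −2x³ = 5x². Subtract (5x²)·D = −10x⁵ + 35x⁴ − 30x³ + 25x². Remainder: 8x⁴ − 18x³ − 11x² + 10x − 18.
Step 2: lead(8x⁴ − 18x³ − 11x² + 10x − 18) ÷ lead(D) = 8x⁴ ÷ −2x³ = −4x. Subtract (−4x)·D = 8x⁴ − 28x³ + 24x² − 20x. Remainder: 10x³ − 35x² + 30x − 18.
Step 3: lead(10x³ − 35x² + 30x − 18) ÷ lead(D) = 10x³ ÷ −2x³ = −5. Subtract (−5)·D = 10x³ − 35x² + 30x − 25. Remainder: 7.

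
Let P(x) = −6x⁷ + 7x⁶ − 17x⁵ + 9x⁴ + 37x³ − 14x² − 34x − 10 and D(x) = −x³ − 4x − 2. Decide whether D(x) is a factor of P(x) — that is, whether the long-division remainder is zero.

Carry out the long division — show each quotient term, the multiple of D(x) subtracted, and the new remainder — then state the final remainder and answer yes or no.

R(x) = 0, so D(x) is a factor of P(x). yes

Step 1: lead(−6x⁷ + 7x⁶ − 17x⁵ + 9x⁴ + 37x³ − 14x² − 34x − 10) ÷ lead(D) = −6x⁷ ÷ −x³ = 6x⁴. Subtract (6x⁴)·D = −6x⁷ − 24x⁵ − 12x⁴. Remainder: 7x⁶ + 7x⁵ + 21x⁴ + 37x³ − 14x² − 34x − 10.
Step 2: lead(7x⁶ + 7x⁵ + 21x⁴ + 37x³ − 14x² − 34x − 10) ÷ lead(D) = 7x⁶ ÷ −x³ = −7x³. Subtract (−7x³)·D = 7x⁶ + 28x⁴ + 14x³. Remainder: 7x⁵ − 7x⁴ + 23x³ − 14x² − 34x − 10.
Step 3: lead(7x⁵ − 7x⁴ + 23x³ − 14x² − 34x − 10) ÷ lead(D) = 7x⁵ ÷ −x³ = −7x². Subtract (−7x²)·D = 7x⁵ + 28x³ + 14x². Remainder: −7x⁴ − 5x³ − 28x² − 34x − 10.
Step 4: lead(−7x⁴ − 5x³ − 28x² − 34x − 10) ÷ lead(D) = −7x⁴ ÷ −x³ = 7x. Subtract (7x)·D = −7x⁴ − 28x² − 14x. Remainder: −5x³ − 20x − 10.
Step 5: lead(−5x³ − 20x − 10) ÷ lead(D) = −5x³ ÷ −x³ = 5. Subtract (5)·D = −5x³ − 20x − 10. Remainder: 0.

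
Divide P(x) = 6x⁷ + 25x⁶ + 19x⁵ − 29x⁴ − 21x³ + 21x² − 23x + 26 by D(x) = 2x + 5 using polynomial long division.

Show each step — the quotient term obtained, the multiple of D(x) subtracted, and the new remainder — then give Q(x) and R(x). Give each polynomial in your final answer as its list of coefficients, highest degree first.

Q = [3, 5, -3, -7, 7, -7, 6]; R = [-4]

Step 1: lead(6x⁷ + 25x⁶ + 19x⁵ − 29x⁴ − 21x³ + 21x² − 23x + 26) ÷ lead(D) = 6x⁷ ÷ 2x = 3x⁶. Subtract (3x⁶)·D = 6x⁷ + 15x⁶. Remainder: 10x⁶ + 19x⁵ − 29x⁴ − 21x³ + 21x² − 23x + 26.
Step 2: lead(10x⁶ + 19x⁵ − 29x⁴ − 21x³ + 21x² − 23x + 26) ÷ lead(D) = 10x⁶ ÷ 2x = 5x⁵. Subtract (5x⁵)·D = 10x⁶ + 25x⁵. Remainder: −6x⁵ − 29x⁴ − 21x³ + 21x² − 23x + 26.
Step 3: lead(−6x⁵ − 29x⁴ − 21x³ + 21x² − 23x + 26) ÷ lead(D) = −6x⁵ ÷ 2x = −3x⁴. Subtract (−3x⁴)·D = −6x⁵ − 15x⁴. Remainder: −14x⁴ − 21x³ + 21x² − 23x + 26.
Step 4: lead(−14x⁴ − 21x³ + 21x² − 23x + 26) ÷ lead(D) = −14x⁴ ÷ 2x = −7x³. Subtract (−7x³)·D = −14x⁴ − 35x³. Remainder: 14x³ + 21x² − 23x + 26.
Step 5: lead(14x³ + 21x² − 23x + 26) ÷ lead(D) = 14x³ ÷ 2x = 7x². Subtract (7x²)·D = 14x³ + 35x². Remainder: −14x² − 23x + 26.
Step 6: lead(−14x² − 23x + 26) ÷ lead(D) = −14x² ÷ 2x = −7x. Subtract (−7x)·D = −14x² − 35x. Remainder: 12x + 26.
Step 7: lead(12x + 26) ÷ lead(D) = 12x ÷ 2x = 6. Subtract (6)·D = 12x + 30. Remainder: −4.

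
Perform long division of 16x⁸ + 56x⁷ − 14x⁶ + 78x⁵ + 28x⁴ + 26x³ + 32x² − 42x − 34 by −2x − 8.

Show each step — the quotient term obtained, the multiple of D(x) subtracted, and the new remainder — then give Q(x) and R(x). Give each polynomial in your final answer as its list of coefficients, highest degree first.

Q = [-8, 4, -9, -3, -2, -5, 4, 5]; R = [6]

Step 1: lead(16x⁸ + 56x⁷ − 14x⁶ + 78x⁵ + 28x⁴ + 26x³ + 32x² − 42x − 34) ÷ lead(D) = 16x⁸ ÷ −2x = −8x⁷. Subtract (−8x⁷)·D = 16x⁸ + 64x⁷. Remainder: −8x⁷ − 14x⁶ + 78x⁵ + 28x⁴ + 26x³ + 32x² − 42x − 34.
Step 2: lead(−8x⁷ − 14x⁶ + 78x⁵ + 28x⁴ + 26x³ + 32x² − 42x − 34) ÷ lead(D) = −8x⁷ ÷ −2x = 4x⁶. Subtract (4x⁶)·D = −8x⁷ − 32x⁶. Remainder: 18x⁶ + 78x⁵ + 28x⁴ + 26x³ + 32x² − 42x − 34.
Step 3: lead(18x⁶ + 78x⁵ + 28x⁴ + 26x³ + 32x² − 42x − 34) ÷ lead(D) = 18x⁶ ÷ −2x = −9x⁵. Subtract (−9x⁵)·D = 18x⁶ + 72x⁵. Remainder: 6x⁵ + 28x⁴ + 26x³ + 32x² − 42x − 34.
Step 4: lead(6x⁵ + 28x⁴ + 26x³ + 32x² − 42x − 34) ÷ lead(D) = 6x⁵ ÷ −2x = −3x⁴. Subtract (−3x⁴)·D = 6x⁵ + 24x⁴. Remainder: 4x⁴ + 26x³ + 32x² − 42x − 34.
Step 5: lead(4x⁴ + 26x³ + 32x² − 42x − 34) ÷ lead(D) = 4x⁴ ÷ −2x = −2x³. Subtract (−2x³)·D = 4x⁴ + 16x³. Remainder: 10x³ + 32x² − 42x − 34.
Step 6: lead(10x³ + 32x² − 42x − 34) ÷ lead(D) = 10x³ ÷ −2x = −5x². Subtract (−5x²)·D = 10x³ + 40x². Remainder: −8x² − 42x − 34.
Step 7: lead(−8x² − 42x − 34) ÷ lead(D) = −8x² ÷ −2x = 4x. Subtract (4x)·D = −8x² − 32x. Remainder: −10x − 34.
Step 8: lead(−10x − 34) ÷ lead(D) = −10x ÷ −2x = 5. Subtract (5)·D = −10x − 40. Remainder: 6.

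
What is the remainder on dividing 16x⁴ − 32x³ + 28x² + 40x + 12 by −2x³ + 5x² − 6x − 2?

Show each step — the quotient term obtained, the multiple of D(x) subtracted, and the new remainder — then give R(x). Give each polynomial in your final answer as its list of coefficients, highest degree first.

R = [4]

Step 1: lead(16x⁴ − 32x³ + 28x² + 40x + 12) ÷ lead(D) = 16x⁴ ÷ −2x³ = −8x. Subtract (−8x)·D = 16x⁴ − 40x³ + 48x² + 16x. Remainder: 8x³ − 20x² + 24x + 12.
Step 2: lead(8x³ − 20x² + 24x + 12) ÷ lead(D) = 8x³ ÷ −2x³ = −4. Subtract (−4)·D = 8x³ − 20x² + 24x + 8. Remainder: 4.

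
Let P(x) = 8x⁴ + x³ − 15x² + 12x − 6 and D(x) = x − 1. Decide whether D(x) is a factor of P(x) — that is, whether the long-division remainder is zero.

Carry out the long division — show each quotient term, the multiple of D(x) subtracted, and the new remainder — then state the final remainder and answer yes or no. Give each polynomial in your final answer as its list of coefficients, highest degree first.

Step 1: lead(8x⁴ + x³ − 15x² + 12x − 6) ÷ lead(D) = 8x⁴ ÷ x = 8x³. Subtract (8x³)·D = 8x⁴ − 8x³. Remainder: 9x³ − 15x² + 12x − 6.
Step 2: lead(9x³ − 15x² + 12x − 6) ÷ lead(D) = 9x³ ÷ x = 9x². Subtract (9x²)·D = 9x³ − 9x². Remainder: −6x² + 12x − 6.
Step 3: lead(−6x² + 12x − 6) ÷ lead(D) = −6x² ÷ x = −6x. Subtract (−6x)·D = −6x² + 6x. Remainder: 6x − 6.
Step 4: lead(6x − 6) ÷ lead(D) = 6x ÷ x = 6. Subtract (6)·D = 6x − 6. Remainder: 0.

R = [0], so D(x) is a factor of P(x). yes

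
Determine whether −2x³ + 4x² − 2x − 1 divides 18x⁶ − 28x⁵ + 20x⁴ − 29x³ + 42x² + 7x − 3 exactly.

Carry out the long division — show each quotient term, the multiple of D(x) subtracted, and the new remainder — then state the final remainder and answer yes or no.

Step 1: lead(18x⁶ − 28x⁵ + 20x⁴ − 29x³ + 42x² + 7x − 3) ÷ lead(D) = 18x⁶ ÷ −2x³ = −9x³. Subtract (−9x³)·D = 18x⁶ − 36x⁵ + 18x⁴ + 9x³. Remainder: 8x⁵ + 2x⁴ − 38x³ + 42x² + 7x − 3.
Step 2: lead(8x⁵ + 2x⁴ − 38x³ + 42x² + 7x − 3) ÷ lead(D) = 8x⁵ ÷ −2x³ = −4x². Subtract (−4x²)·D = 8x⁵ − 16x⁴ + 8x³ + 4x². Remainder: 18x⁴ − 46x³ + 38x² + 7x − 3.
Step 3: lead(18x⁴ − 46x³ + 38x² + 7x − 3) ÷ lead(D) = 18x⁴ ÷ −2x³ = −9x. Subtract (−9x)·D = 18x⁴ − 36x³ + 18x² + 9x. Remainder: −10x³ + 20x² − 2x − 3.
Step 4: lead(−10x³ + 20x² − 2x − 3) ÷ lead(D) = −10x³ ÷ −2x³ = 5. Subtract (5)·D = −10x³ + 20x² − 10x − 5. Remainder: 8x + 2.

R(x) = 8x + 2, so D(x) is not a factor of P(x). no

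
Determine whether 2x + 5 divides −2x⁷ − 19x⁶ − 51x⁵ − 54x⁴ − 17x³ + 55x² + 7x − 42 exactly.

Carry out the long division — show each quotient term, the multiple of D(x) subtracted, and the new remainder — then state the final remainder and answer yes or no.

Step 1: lead(−2x⁷ − 19x⁶ − 51x⁵ − 54x⁴ − 17x³ + 55x² + 7x − 42) ÷ lead(D) = −2x⁷ ÷ 2x = −x⁶. Subtract (−x⁶)·D = −2x⁷ − 5x⁶. Remainder: −14x⁶ − 51x⁵ − 54x⁴ − 17x³ + 55x² + 7x − 42.
Step 2: lead(−14x⁶ − 51x⁵ − 54x⁴ − 17x³ + 55x² + 7x − 42) ÷ lead(D) = −14x⁶ ÷ 2x = −7x⁵. Subtract (−7x⁵)·D = −14x⁶ − 35x⁵. Remainder: −16x⁵ − 54x⁴ − 17x³ + 55x² + 7x − 42.
Step 3: lead(−16x⁵ − 54x⁴ − 17x³ + 55x² + 7x − 42) ÷ lead(D) = −16x⁵ ÷ 2x = −8x⁴. Subtract (−8x⁴)·D = −16x⁵ − 40x⁴. Remainder: −14x⁴ − 17x³ + 55x² + 7x − 42.
Step 4: lead(−14x⁴ − 17x³ + 55x² + 7x − 42) ÷ lead(D) = −14x⁴ ÷ 2x = −7x³. Subtract (−7x³)·D = −14x⁴ − 35x³. Remainder: 18x³ + 55x² + 7x − 42.
Step 5: lead(18x³ + 55x² + 7x − 42) ÷ lead(D) = 18x³ ÷ 2x = 9x². Subtract (9x²)·D = 18x³ + 45x². Remainder: 10x² + 7x − 42.
Step 6: lead(10x² + 7x − 42) ÷ lead(D) = 10x² ÷ 2x = 5x. Subtract (5x)·D = 10x² + 25x. Remainder: −18x − 42.
Step 7: lead(−18x − 42) ÷ lead(D) = −18x ÷ 2x = −9. Subtract (−9)·D = −18x − 45. Remainder: 3.

R(x) = 3, so D(x) is not a factor of P(x). no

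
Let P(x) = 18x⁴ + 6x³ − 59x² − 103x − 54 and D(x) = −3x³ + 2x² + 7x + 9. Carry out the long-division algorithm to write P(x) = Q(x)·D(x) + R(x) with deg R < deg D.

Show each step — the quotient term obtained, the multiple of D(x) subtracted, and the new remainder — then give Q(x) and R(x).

Q(x) = −6x − 6; R(x) = −5x² − 7x

Step 1: lead(18x⁴ + 6x³ − 59x² − 103x − 54) ÷ lead(D) = 18x⁴ ÷ −3x³ = −6x. Subtract (−6x)·D = 18x⁴ − 12x³ − 42x² − 54x. Remainder: 18x³ − 17x² − 49x − 54.
Step 2: lead(18x³ − 17x² − 49x − 54) ÷ lead(D) = 18x³ ÷ −3x³ = −6. Subtract (−6)·D = 18x³ − 12x² − 42x − 54. Remainder: −5x² − 7x.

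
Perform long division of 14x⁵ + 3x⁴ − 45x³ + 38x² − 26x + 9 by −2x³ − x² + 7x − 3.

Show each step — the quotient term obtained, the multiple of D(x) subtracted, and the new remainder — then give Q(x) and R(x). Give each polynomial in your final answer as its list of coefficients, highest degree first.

Q = [-7, 2, -3]; R = [1, 0]

Step 1: lead(14x⁵ + 3x⁴ − 45x³ + 38x² − 26x + 9) ÷ lead(D) = 14x⁵ ÷ −2x³ = −7x². Subtract (−7x²)·D = 14x⁵ + 7x⁴ − 49x³ + 21x². Remainder: −4x⁴ + 4x³ + 17x² − 26x + 9.
Step 2: lead(−4x⁴ + 4x³ + 17x² − 26x + 9) ÷ lead(D) = −4x⁴ ÷ −2x³ = 2x. Subtract (2x)·D = −4x⁴ − 2x³ + 14x² − 6x. Remainder: 6x³ + 3x² − 20x + 9.
Step 3: lead(6x³ + 3x² − 20x + 9) ÷ lead(D) = 6x³ ÷ −2x³ = −3. Subtract (−3)·D = 6x³ + 3x² − 21x + 9. Remainder: x.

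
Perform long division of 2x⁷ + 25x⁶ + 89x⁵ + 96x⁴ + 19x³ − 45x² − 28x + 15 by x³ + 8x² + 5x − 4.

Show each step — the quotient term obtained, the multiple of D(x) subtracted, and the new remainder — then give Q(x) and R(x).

Q(x) = 2x⁴ + 9x³ + 7x² + 3x − 4; R(x) = 4x − 1

Step 1: lead(2x⁷ + 25x⁶ + 89x⁵ + 96x⁴ + 19x³ − 45x² − 28x + 15) ÷ lead(D) = 2x⁷ ÷ x³ = 2x⁴. Subtract (2x⁴)·D = 2x⁷ + 16x⁶ + 10x⁵ − 8x⁴. Remainder: 9x⁶ + 79x⁵ + 104x⁴ + 19x³ − 45x² − 28x + 15.
Step 2: lead(9x⁶ + 79x⁵ + 104x⁴ + 19x³ − 45x² − 28x + 15) ÷ lead(D) = 9x⁶ ÷ x³ = 9x³. Subtract (9x³)·D = 9x⁶ + 72x⁵ + 45x⁴ − 36x³. Remainder: 7x⁵ + 59x⁴ + 55x³ − 45x² − 28x + 15.
Step 3: lead(7x⁵ + 59x⁴ + 55x³ − 45x² − 28x + 15) ÷ lead(D) = 7x⁵ ÷ x³ = 7x². Subtract (7x²)·D = 7x⁵ + 56x⁴ + 35x³ − 28x². Remainder: 3x⁴ + 20x³ − 17x² − 28x + 15.
Step 4: lead(3x⁴ + 20x³ − 17x² − 28x + 15) ÷ lead(D) = 3x⁴ ÷ x³ = 3x. Subtract (3x)·D = 3x⁴ + 24x³ + 15x² − 12x. Remainder: −4x³ − 32x² − 16x + 15.
Step 5: lead(−4x³ − 32x² − 16x + 15) ÷ lead(D) = −4x³ ÷ x³ = −4. Subtract (−4)·D = −4x³ − 32x² − 20x + 16. Remainder: 4x − 1.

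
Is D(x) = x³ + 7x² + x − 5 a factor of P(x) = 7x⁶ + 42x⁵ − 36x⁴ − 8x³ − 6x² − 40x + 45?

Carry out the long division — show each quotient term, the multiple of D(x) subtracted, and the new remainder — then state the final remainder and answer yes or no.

Step 1: lead(7x⁶ + 42x⁵ − 36x⁴ − 8x³ − 6x² − 40x + 45) ÷ lead(D) = 7x⁶ ÷ x³ = 7x³. Subtract (7x³)·D = 7x⁶ + 49x⁵ + 7x⁴ − 35x³. Remainder: −7x⁵ − 43x⁴ + 27x³ − 6x² − 40x + 45.
Step 2: lead(−7x⁵ − 43x⁴ + 27x³ − 6x² − 40x + 45) ÷ lead(D) = −7x⁵ ÷ x³ = −7x². Subtract (−7x²)·D = −7x⁵ − 49x⁴ − 7x³ + 35x². Remainder: 6x⁴ + 34x³ − 41x² − 40x + 45.
Step 3: lead(6x⁴ + 34x³ − 41x² − 40x + 45) ÷ lead(D) = 6x⁴ ÷ x³ = 6x. Subtract (6x)·D = 6x⁴ + 42x³ + 6x² − 30x. Remainder: −8x³ − 47x² − 10x + 45.
Step 4: lead(−8x³ − 47x² − 10x + 45) ÷ lead(D) = −8x³ ÷ x³ = −8. Subtract (−8)·D = −8x³ − 56x² − 8x + 40. Remainder: 9x² − 2x + 5.

R(x) = 9x² − 2x + 5, so D(x) is not a factor of P(x). no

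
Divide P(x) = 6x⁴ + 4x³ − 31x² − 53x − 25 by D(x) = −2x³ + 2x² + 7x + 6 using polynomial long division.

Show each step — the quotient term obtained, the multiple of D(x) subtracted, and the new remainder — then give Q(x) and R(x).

Step 1: lead(6x⁴ + 4x³ − 31x² − 53x − 25) ÷ lead(D) = 6x⁴ ÷ −2x³ = −3x. Subtract (−3x)·D = 6x⁴ − 6x³ − 21x² − 18x. Remainder: 10x³ − 10x² − 35x − 25.
Step 2: lead(10x³ − 10x² − 35x − 25) ÷ lead(D) = 10x³ ÷ −2x³ = −5. Subtract (−5)·D = 10x³ − 10x² − 35x − 30. Remainder: 5.

Q(x) = −3x − 5; R(x) = 5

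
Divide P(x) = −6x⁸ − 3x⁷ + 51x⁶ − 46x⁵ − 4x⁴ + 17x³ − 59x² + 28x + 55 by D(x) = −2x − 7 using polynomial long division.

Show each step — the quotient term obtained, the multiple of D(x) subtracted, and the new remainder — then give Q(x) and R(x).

Q(x) = 3x⁷ − 9x⁶ + 6x⁵ + 2x⁴ − 5x³ + 9x² − 2x − 7; R(x) = 6

Step 1: lead(−6x⁸ − 3x⁷ + 51x⁶ − 46x⁵ − 4x⁴ + 17x³ − 59x² + 28x + 55) ÷ lead(D) = −6x⁸ ÷ −2x = 3x⁷. Subtract (3x⁷)·D = −6x⁸ − 21x⁷. Remainder: 18x⁷ + 51x⁶ − 46x⁵ − 4x⁴ + 17x³ − 59x² + 28x + 55.
Step 2: lead(18x⁷ + 51x⁶ − 46x⁵ − 4x⁴ + 17x³ − 59x² + 28x + 55) ÷ lead(D) = 18x⁷ ÷ −2x = −9x⁶. Subtract (−9x⁶)·D = 18x⁷ + 63x⁶. Remainder: −12x⁶ − 46x⁵ − 4x⁴ + 17x³ − 59x² + 28x + 55.
Step 3: lead(−12x⁶ − 46x⁵ − 4x⁴ + 17x³ − 59x² + 28x + 55) ÷ lead(D) = −12x⁶ ÷ −2x = 6x⁵. Subtract (6x⁵)·D = −12x⁶ − 42x⁵. Remainder: −4x⁵ − 4x⁴ + 17x³ − 59x² + 28x + 55.
Step 4: lead(−4x⁵ − 4x⁴ + 17x³ − 59x² + 28x + 55) ÷ lead(D) = −4x⁵ ÷ −2x = 2x⁴. Subtract (2x⁴)·D = −4x⁵ − 14x⁴. Remainder: 10x⁴ + 17x³ − 59x² + 28x + 55.
Step 5: lead(10x⁴ + 17x³ − 59x² + 28x + 55) ÷ lead(D) = 10x⁴ ÷ −2x = −5x³. Subtract (−5x³)·D = 10x⁴ + 35x³. Remainder: −18x³ − 59x² + 28x + 55.
Step 6: lead(−18x³ − 59x² + 28x + 55) ÷ lead(D) = −18x³ ÷ −2x = 9x². Subtract (9x²)·D = −18x³ − 63x². Remainder: 4x² + 28x + 55.
Step 7: lead(4x² + 28x + 55) ÷ lead(D) = 4x² ÷ −2x = −2x. Subtract (−2x)·D = 4x² + 14x. Remainder: 14x + 55.
Step 8: lead(14x + 55) ÷ lead(D) = 14x ÷ −2x = −7. Subtract (−7)·D = 14x + 49. Remainder: 6.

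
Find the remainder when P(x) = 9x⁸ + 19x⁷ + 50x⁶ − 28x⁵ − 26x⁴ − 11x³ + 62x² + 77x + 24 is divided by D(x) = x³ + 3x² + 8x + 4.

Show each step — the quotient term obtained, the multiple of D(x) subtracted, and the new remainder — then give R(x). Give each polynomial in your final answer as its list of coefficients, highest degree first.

Step 1: lead(9x⁸ + 19x⁷ + 50x⁶ − 28x⁵ − 26x⁴ − 11x³ + 62x² + 77x + 24) ÷ lead(D) = 9x⁸ ÷ x³ = 9x⁵. Subtract (9x⁵)·D = 9x⁸ + 27x⁷ + 72x⁶ + 36x⁵. Remainder: −8x⁷ − 22x⁶ − 64x⁵ − 26x⁴ − 11x³ + 62x² + 77x + 24.
Step 2: lead(−8x⁷ − 22x⁶ − 64x⁵ − 26x⁴ − 11x³ + 62x² + 77x + 24) ÷ lead(D) = −8x⁷ ÷ x³ = −8x⁴. Subtract (−8x⁴)·D = −8x⁷ − 24x⁶ − 64x⁵ − 32x⁴. Remainder: 2x⁶ + 6x⁴ − 11x³ + 62x² + 77x + 24.
Step 3: lead(2x⁶ + 6x⁴ − 11x³ + 62x² + 77x + 24) ÷ lead(D) = 2x⁶ ÷ x³ = 2x³. Subtract (2x³)·D = 2x⁶ + 6x⁵ + 16x⁴ + 8x³. Remainder: −6x⁵ − 10x⁴ − 19x³ + 62x² + 77x + 24.
Step 4: lead(−6x⁵ − 10x⁴ − 19x³ + 62x² + 77x + 24) ÷ lead(D) = −6x⁵ ÷ x³ = −6x². Subtract (−6x²)·D = −6x⁵ − 18x⁴ − 48x³ − 24x². Remainder: 8x⁴ + 29x³ + 86x² + 77x + 24.
Step 5: lead(8x⁴ + 29x³ + 86x² + 77x + 24) ÷ lead(D) = 8x⁴ ÷ x³ = 8x. Subtract (8x)·D = 8x⁴ + 24x³ + 64x² + 32x. Remainder: 5x³ + 22x² + 45x + 24.
Step 6: lead(5x³ + 22x² + 45x + 24) ÷ lead(D) = 5x³ ÷ x³ = 5. Subtract (5)·D = 5x³ + 15x² + 40x + 20. Remainder: 7x² + 5x + 4.

R = [7, 5, 4]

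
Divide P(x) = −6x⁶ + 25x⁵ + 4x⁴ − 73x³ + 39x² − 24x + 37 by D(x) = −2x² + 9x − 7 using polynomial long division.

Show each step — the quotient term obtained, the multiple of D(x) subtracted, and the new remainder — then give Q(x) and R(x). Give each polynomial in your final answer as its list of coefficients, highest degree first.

Step 1: lead(−6x⁶ + 25x⁵ + 4x⁴ − 73x³ + 39x² − 24x + 37) ÷ lead(D) = −6x⁶ ÷ −2x² = 3x⁴. Subtract (3x⁴)·D = −6x⁶ + 27x⁵ − 21x⁴. Remainder: −2x⁵ + 25x⁴ − 73x³ + 39x² − 24x + 37.
Step 2: lead(−2x⁵ + 25x⁴ − 73x³ + 39x² − 24x + 37) ÷ lead(D) = −2x⁵ ÷ −2x² = x³. Subtract (x³)·D = −2x⁵ + 9x⁴ − 7x³. Remainder: 16x⁴ − 66x³ + 39x² − 24x + 37.
Step 3: lead(16x⁴ − 66x³ + 39x² − 24x + 37) ÷ lead(D) = 16x⁴ ÷ −2x² = −8x². Subtract (−8x²)·D = 16x⁴ − 72x³ + 56x². Remainder: 6x³ − 17x² − 24x + 37.
Step 4: lead(6x³ − 17x² − 24x + 37) ÷ lead(D) = 6x³ ÷ −2x² = −3x. Subtract (−3x)·D = 6x³ − 27x² + 21x. Remainder: 10x² − 45x + 37.
Step 5: lead(10x² − 45x + 37) ÷ lead(D) = 10x² ÷ −2x² = −5. Subtract (−5)·D = 10x² − 45x + 35. Remainder: 2.

Q = [3, 1, -8, -3, -5]; R = [2]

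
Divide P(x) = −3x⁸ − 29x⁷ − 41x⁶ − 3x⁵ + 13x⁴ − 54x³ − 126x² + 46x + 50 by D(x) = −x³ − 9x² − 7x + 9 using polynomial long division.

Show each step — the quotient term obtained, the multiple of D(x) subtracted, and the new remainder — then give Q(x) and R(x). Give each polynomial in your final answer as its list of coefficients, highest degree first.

Step 1: lead(−3x⁸ − 29x⁷ − 41x⁶ − 3x⁵ + 13x⁴ − 54x³ − 126x² + 46x + 50) ÷ lead(D) = −3x⁸ ÷ −x³ = 3x⁵. Subtract (3x⁵)·D = −3x⁸ − 27x⁷ − 21x⁶ + 27x⁵. Remainder: −2x⁷ − 20x⁶ − 30x⁵ + 13x⁴ − 54x³ − 126x² + 46x + 50.
Step 2: lead(−2x⁷ − 20x⁶ − 30x⁵ + 13x⁴ − 54x³ − 126x² + 46x + 50) ÷ lead(D) = −2x⁷ ÷ −x³ = 2x⁴. Subtract (2x⁴)·D = −2x⁷ − 18x⁶ − 14x⁵ + 18x⁴. Remainder: −2x⁶ − 16x⁵ − 5x⁴ − 54x³ − 126x² + 46x + 50.
Step 3: lead(−2x⁶ − 16x⁵ − 5x⁴ − 54x³ − 126x² + 46x + 50) ÷ lead(D) = −2x⁶ ÷ −x³ = 2x³. Subtract (2x³)·D = −2x⁶ − 18x⁵ − 14x⁴ + 18x³. Remainder: 2x⁵ + 9x⁴ − 72x³ − 126x² + 46x + 50.
Step 4: lead(2x⁵ + 9x⁴ − 72x³ − 126x² + 46x + 50) ÷ lead(D) = 2x⁵ ÷ −x³ = −2x². Subtract (−2x²)·D = 2x⁵ + 18x⁴ + 14x³ − 18x². Remainder: −9x⁴ − 86x³ − 108x² + 46x + 50.
Step 5: lead(−9x⁴ − 86x³ − 108x² + 46x + 50) ÷ lead(D) = −9x⁴ ÷ −x³ = 9x. Subtract (9x)·D = −9x⁴ − 81x³ − 63x² + 81x. Remainder: −5x³ − 45x² − 35x + 50.
Step 6: lead(−5x³ − 45x² − 35x + 50) ÷ lead(D) = −5x³ ÷ −x³ = 5. Subtract (5)·D = −5x³ − 45x² − 35x + 45. Remainder: 5.

Q = [3, 2, 2, -2, 9, 5]; R = [5]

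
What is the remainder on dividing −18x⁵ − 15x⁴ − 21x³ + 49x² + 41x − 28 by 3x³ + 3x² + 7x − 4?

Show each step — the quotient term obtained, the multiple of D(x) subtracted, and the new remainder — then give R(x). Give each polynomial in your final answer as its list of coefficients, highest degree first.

Step 1: lead(−18x⁵ − 15x⁴ − 21x³ + 49x² + 41x − 28) ÷ lead(D) = −18x⁵ ÷ 3x³ = −6x². Subtract (−6x²)·D = −18x⁵ − 18x⁴ − 42x³ + 24x². Remainder: 3x⁴ + 21x³ + 25x² + 41x − 28.
Step 2: lead(3x⁴ + 21x³ + 25x² + 41x − 28) ÷ lead(D) = 3x⁴ ÷ 3x³ = x. Subtract (x)·D = 3x⁴ + 3x³ + 7x² − 4x. Remainder: 18x³ + 18x² + 45x − 28.
Step 3: lead(18x³ + 18x² + 45x − 28) ÷ lead(D) = 18x³ ÷ 3x³ = 6. Subtract (6)·D = 18x³ + 18x² + 42x − 24. Remainder: 3x − 4.

R = [3, -4]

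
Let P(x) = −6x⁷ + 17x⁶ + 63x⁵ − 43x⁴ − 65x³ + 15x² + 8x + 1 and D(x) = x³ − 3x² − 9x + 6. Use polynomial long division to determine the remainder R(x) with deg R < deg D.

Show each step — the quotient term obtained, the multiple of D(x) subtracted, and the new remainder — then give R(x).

Step 1: lead(−6x⁷ + 17x⁶ + 63x⁵ − 43x⁴ − 65x³ + 15x² + 8x + 1) ÷ lead(D) = −6x⁷ ÷ x³ = −6x⁴. Subtract (−6x⁴)·D = −6x⁷ + 18x⁶ + 54x⁵ − 36x⁴. Remainder: −x⁶ + 9x⁵ − 7x⁴ − 65x³ + 15x² + 8x + 1.
Step 2: lead(−x⁶ + 9x⁵ − 7x⁴ − 65x³ + 15x² + 8x + 1) ÷ lead(D) = −x⁶ ÷ x³ = −x³. Subtract (−x³)·D = −x⁶ + 3x⁵ + 9x⁴ − 6x³. Remainder: 6x⁵ − 16x⁴ − 59x³ + 15x² + 8x + 1.
Step 3: lead(6x⁵ − 16x⁴ − 59x³ + 15x² + 8x + 1) ÷ lead(D) = 6x⁵ ÷ x³ = 6x². Subtract (6x²)·D = 6x⁵ − 18x⁴ − 54x³ + 36x². Remainder: 2x⁴ − 5x³ − 21x² + 8x + 1.
Step 4: lead(2x⁴ − 5x³ − 21x² + 8x + 1) ÷ lead(D) = 2x⁴ ÷ x³ = 2x. Subtract (2x)·D = 2x⁴ − 6x³ − 18x² + 12x. Remainder: x³ − 3x² − 4x + 1.
Step 5: lead(x³ − 3x² − 4x + 1) ÷ lead(D) = x³ ÷ x³ = 1. Subtract (1)·D = x³ − 3x² − 9x + 6. Remainder: 5x − 5.

R(x) = 5x − 5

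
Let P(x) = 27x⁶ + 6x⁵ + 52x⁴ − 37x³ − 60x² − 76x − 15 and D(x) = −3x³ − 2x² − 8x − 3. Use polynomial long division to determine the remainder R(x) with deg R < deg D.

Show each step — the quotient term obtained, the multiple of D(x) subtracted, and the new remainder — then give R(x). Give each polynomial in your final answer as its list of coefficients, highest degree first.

Step 1: lead(27x⁶ + 6x⁵ + 52x⁴ − 37x³ − 60x² − 76x − 15) ÷ lead(D) = 27x⁶ ÷ −3x³ = −9x³. Subtract (−9x³)·D = 27x⁶ + 18x⁵ + 72x⁴ + 27x³. Remainder: −12x⁵ − 20x⁴ − 64x³ − 60x² − 76x − 15.
Step 2: lead(−12x⁵ − 20x⁴ − 64x³ − 60x² − 76x − 15) ÷ lead(D) = −12x⁵ ÷ −3x³ = 4x². Subtract (4x²)·D = −12x⁵ − 8x⁴ − 32x³ − 12x². Remainder: −12x⁴ − 32x³ − 48x² − 76x − 15.
Step 3: lead(−12x⁴ − 32x³ − 48x² − 76x − 15) ÷ lead(D) = −12x⁴ ÷ −3x³ = 4x. Subtract (4x)·D = −12x⁴ − 8x³ − 32x² − 12x. Remainder: −24x³ − 16x² − 64x − 15.
Step 4: lead(−24x³ − 16x² − 64x − 15) ÷ lead(D) = −24x³ ÷ −3x³ = 8. Subtract (8)·D = −24x³ − 16x² − 64x − 24. Remainder: 9.

R = [9]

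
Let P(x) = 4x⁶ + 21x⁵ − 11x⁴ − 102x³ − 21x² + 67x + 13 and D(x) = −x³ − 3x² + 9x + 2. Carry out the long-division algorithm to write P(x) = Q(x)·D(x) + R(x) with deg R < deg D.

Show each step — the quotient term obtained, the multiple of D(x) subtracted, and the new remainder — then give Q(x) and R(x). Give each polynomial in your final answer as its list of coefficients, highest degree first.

Q = [-4, -9, 2, 7]; R = [-1]

Step 1: lead(4x⁶ + 21x⁵ − 11x⁴ − 102x³ − 21x² + 67x + 13) ÷ lead(D) = 4x⁶ ÷ −x³ = −4x³. Subtract (−4x³)·D = 4x⁶ + 12x⁵ − 36x⁴ − 8x³. Remainder: 9x⁵ + 25x⁴ − 94x³ − 21x² + 67x + 13.
Step 2: lead(9x⁵ + 25x⁴ − 94x³ − 21x² + 67x + 13) ÷ lead(D) = 9x⁵ ÷ −x³ = −9x². Subtract (−9x²)·D = 9x⁵ + 27x⁴ − 81x³ − 18x². Remainder: −2x⁴ − 13x³ − 3x² + 67x + 13.
Step 3: lead(−2x⁴ − 13x³ − 3x² + 67x + 13) ÷ lead(D) = −2x⁴ ÷ −x³ = 2x. Subtract (2x)·D = −2x⁴ − 6x³ + 18x² + 4x. Remainder: −7x³ − 21x² + 63x + 13.
Step 4: lead(−7x³ − 21x² + 63x + 13) ÷ lead(D) = −7x³ ÷ −x³ = 7. Subtract (7)·D = −7x³ − 21x² + 63x + 14. Remainder: −1.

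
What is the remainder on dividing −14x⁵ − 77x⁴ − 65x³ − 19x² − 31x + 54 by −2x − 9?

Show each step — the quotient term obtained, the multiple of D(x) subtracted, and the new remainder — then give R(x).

R(x) = −9

Step 1: lead(−14x⁵ − 77x⁴ − 65x³ − 19x² − 31x + 54) ÷ lead(D) = −14x⁵ ÷ −2x = 7x⁴. Subtract (7x⁴)·D = −14x⁵ − 63x⁴. Remainder: −14x⁴ − 65x³ − 19x² − 31x + 54.
Step 2: lead(−14x⁴ − 65x³ − 19x² − 31x + 54) ÷ lead(D) = −14x⁴ ÷ −2x = 7x³. Subtract (7x³)·D = −14x⁴ − 63x³. Remainder: −2x³ − 19x² − 31x + 54.
Step 3: lead(−2x³ − 19x² − 31x + 54) ÷ lead(D) = −2x³ ÷ −2x = x². Subtract (x²)·D = −2x³ − 9x². Remainder: −10x² − 31x + 54.
Step 4: lead(−10x² − 31x + 54) ÷ lead(D) = −10x² ÷ −2x = 5x. Subtract (5x)·D = −10x² − 45x. Remainder: 14x + 54.
Step 5: lead(14x + 54) ÷ lead(D) = 14x ÷ −2x = −7. Subtract (−7)·D = 14x + 63. Remainder: −9.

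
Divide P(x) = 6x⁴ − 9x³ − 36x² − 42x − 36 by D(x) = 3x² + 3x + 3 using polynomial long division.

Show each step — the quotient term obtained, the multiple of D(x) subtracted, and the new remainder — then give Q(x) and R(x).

Q(x) = 2x² − 5x − 9; R(x) = −9

Step 1: lead(6x⁴ − 9x³ − 36x² − 42x − 36) ÷ lead(D) = 6x⁴ ÷ 3x² = 2x². Subtract (2x²)·D = 6x⁴ + 6x³ + 6x². Remainder: −15x³ − 42x² − 42x − 36.
Step 2: lead(−15x³ − 42x² − 42x − 36) ÷ lead(D) = −15x³ ÷ 3x² = −5x. Subtract (−5x)·D = −15x³ − 15x² − 15x. Remainder: −27x² − 27x − 36.
Step 3: lead(−27x² − 27x − 36) ÷ lead(D) = −27x² ÷ 3x² = −9. Subtract (−9)·D = −27x² − 27x − 27. Remainder: −9.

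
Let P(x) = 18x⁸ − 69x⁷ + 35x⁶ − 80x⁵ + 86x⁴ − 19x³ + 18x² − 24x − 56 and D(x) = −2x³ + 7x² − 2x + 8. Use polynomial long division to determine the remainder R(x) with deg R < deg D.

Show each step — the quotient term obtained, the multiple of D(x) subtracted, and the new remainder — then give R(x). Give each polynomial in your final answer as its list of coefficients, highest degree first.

Step 1: lead(18x⁸ − 69x⁷ + 35x⁶ − 80x⁵ + 86x⁴ − 19x³ + 18x² − 24x − 56) ÷ lead(D) = 18x⁸ ÷ −2x³ = −9x⁵. Subtract (−9x⁵)·D = 18x⁸ − 63x⁷ + 18x⁶ − 72x⁵. Remainder: −6x⁷ + 17x⁶ − 8x⁵ + 86x⁴ − 19x³ + 18x² − 24x − 56.
Step 2: lead(−6x⁷ + 17x⁶ − 8x⁵ + 86x⁴ − 19x³ + 18x² − 24x − 56) ÷ lead(D) = −6x⁷ ÷ −2x³ = 3x⁴. Subtract (3x⁴)·D = −6x⁷ + 21x⁶ − 6x⁵ + 24x⁴. Remainder: −4x⁶ − 2x⁵ + 62x⁴ − 19x³ + 18x² − 24x − 56.
Step 3: lead(−4x⁶ − 2x⁵ + 62x⁴ − 19x³ + 18x² − 24x − 56) ÷ lead(D) = −4x⁶ ÷ −2x³ = 2x³. Subtract (2x³)·D = −4x⁶ + 14x⁵ − 4x⁴ + 16x³. Remainder: −16x⁵ + 66x⁴ − 35x³ + 18x² − 24x − 56.
Step 4: lead(−16x⁵ + 66x⁴ − 35x³ + 18x² − 24x − 56) ÷ lead(D) = −16x⁵ ÷ −2x³ = 8x². Subtract (8x²)·D = −16x⁵ + 56x⁴ − 16x³ + 64x². Remainder: 10x⁴ − 19x³ − 46x² − 24x − 56.
Step 5: lead(10x⁴ − 19x³ − 46x² − 24x − 56) ÷ lead(D) = 10x⁴ ÷ −2x³ = −5x. Subtract (−5x)·D = 10x⁴ − 35x³ + 10x² − 40x. Remainder: 16x³ − 56x² + 16x − 56.
Step 6: lead(16x³ − 56x² + 16x − 56) ÷ lead(D) = 16x³ ÷ −2x³ = −8. Subtract (−8)·D = 16x³ − 56x² + 16x − 64. Remainder: 8.

R = [8]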